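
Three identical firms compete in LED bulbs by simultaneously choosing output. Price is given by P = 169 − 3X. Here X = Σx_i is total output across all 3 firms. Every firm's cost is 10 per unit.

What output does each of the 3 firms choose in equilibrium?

A representative firm's profit is π_i = x_i(169 − 3X) − 10x_i, with X = x_i + Σ_{j≠i} x_j.
First-order condition: 159 − 6x_i − 3Σ_{j≠i} x_j = 0.
Imposing symmetry (x_j = x for all j) turns Σ_{j≠i} x_j into 2x, so 159 = 12x and x = 13.25.

13.25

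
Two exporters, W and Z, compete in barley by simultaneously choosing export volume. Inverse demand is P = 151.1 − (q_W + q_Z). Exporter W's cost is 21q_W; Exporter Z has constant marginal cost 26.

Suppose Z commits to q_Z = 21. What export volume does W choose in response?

Exporter W's profit: π = q_W(151.1 − (q_W + q_Z)) − 21q_W.
∂π/∂q_W = 130.1 − 2q_W − q_Z = 0, so q_W = 65.05 − 0.5q_Z.
At q_Z = 21: q_W = 65.05 − 0.5·21 = 54.55.

54.55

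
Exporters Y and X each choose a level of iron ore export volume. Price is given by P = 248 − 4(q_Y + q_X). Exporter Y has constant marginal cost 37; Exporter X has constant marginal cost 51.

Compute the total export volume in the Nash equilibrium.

34

Exporter Y's profit: π = q_Y(248 − 4(q_Y + q_X)) − 37q_Y.
∂π/∂q_Y = 211 − 8q_Y − 4q_X = 0, so q_Y = 26.375 − 0.5q_X.
By the same steps for X: q_X = 24.625 − 0.5q_Y.
Solving the two reaction functions simultaneously: (1 − (−0.5)(−0.5))q_Y = 26.375 − 0.5·24.625, so 0.75q_Y = 14.0625 and q_Y = 18.75.
Then q_X = 24.625 − 0.5·18.75 = 15.25.
Total export volume: 18.75 + 15.25 = 34.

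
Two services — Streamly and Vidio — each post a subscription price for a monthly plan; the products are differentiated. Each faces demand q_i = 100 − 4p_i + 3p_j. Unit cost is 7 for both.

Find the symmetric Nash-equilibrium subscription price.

Streamly's profit: π = (p_{Streamly} − 7)(100 − 4p_{Streamly} + 3p_{Vidio}).
∂π/∂p_{Streamly} = 128 − 8p_{Streamly} + 3p_{Vidio} = 0 ⇒ p_{Streamly} = 16 + 0.375p_{Vidio}.
The game is symmetric, so in equilibrium p_{Vidio} = p_{Streamly}: the reaction function gives 0.625p_{Streamly} = 16, hence p_{Streamly} = 25.6.

25.6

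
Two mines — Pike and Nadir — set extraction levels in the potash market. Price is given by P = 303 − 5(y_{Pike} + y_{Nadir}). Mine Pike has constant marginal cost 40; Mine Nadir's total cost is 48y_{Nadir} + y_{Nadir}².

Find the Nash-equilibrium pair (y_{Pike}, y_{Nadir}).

19.8, 13

Mine Pike's profit: π = y_{Pike}(303 − 5(y_{Pike} + y_{Nadir})) − 40y_{Pike}.
∂π/∂y_{Pike} = 263 − 10y_{Pike} − 5y_{Nadir} = 0, so y_{Pike} = 26.3 − 0.5y_{Nadir}.
For Nadir: ∂π/∂y_{Nadir} = 255 − 12y_{Nadir} − 5y_{Pike} = 0 ⇒ y_{Nadir} = 21.25 − (5/12)y_{Pike}.
Substituting the second reaction function into the first: y_{Pike} = 26.3 − 0.5(21.25 − (5/12)y_{Pike}), which gives (19/24)y_{Pike} = 15.675 ⇒ y_{Pike} = 19.8.
Then y_{Nadir} = 21.25 − (5/12)·19.8 = 13.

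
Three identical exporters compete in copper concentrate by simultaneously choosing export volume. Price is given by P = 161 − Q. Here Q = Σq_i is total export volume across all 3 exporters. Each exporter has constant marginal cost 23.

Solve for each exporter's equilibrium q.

34.5

A representative exporter's profit is π_i = q_i(161 − Q) − 23q_i, with Q = q_i + Σ_{j≠i} q_j.
First-order condition: 138 − 2q_i − Σ_{j≠i} q_j = 0.
Imposing symmetry (q_j = q for all j) turns Σ_{j≠i} q_j into 2q, so 138 = 4q and q = 34.5.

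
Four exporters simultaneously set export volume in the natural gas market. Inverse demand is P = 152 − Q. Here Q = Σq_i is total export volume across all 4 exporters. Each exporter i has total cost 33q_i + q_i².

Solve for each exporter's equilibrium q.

A representative exporter's profit is π_i = q_i(152 − Q) − 33q_i − q_i², with Q = q_i + Σ_{j≠i} q_j.
First-order condition: 119 − 4q_i − Σ_{j≠i} q_j = 0.
Imposing symmetry (q_j = q for all j) turns Σ_{j≠i} q_j into 3q, so 119 = 7q and q = 17.

17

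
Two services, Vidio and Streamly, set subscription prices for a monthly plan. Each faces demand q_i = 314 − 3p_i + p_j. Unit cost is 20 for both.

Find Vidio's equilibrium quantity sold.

Vidio's profit: π = (p_{Vidio} − 20)(314 − 3p_{Vidio} + p_{Streamly}).
∂π/∂p_{Vidio} = 374 − 6p_{Vidio} + p_{Streamly} = 0 ⇒ p_{Vidio} = 187/3 + (1/6)p_{Streamly}.
The game is symmetric, so in equilibrium p_{Streamly} = p_{Vidio}: the reaction function gives (5/6)p_{Vidio} = 187/3, hence p_{Vidio} = 74.8.
q_{Vidio} = 314 − 3·74.8 + 74.8 = 164.4.

164.4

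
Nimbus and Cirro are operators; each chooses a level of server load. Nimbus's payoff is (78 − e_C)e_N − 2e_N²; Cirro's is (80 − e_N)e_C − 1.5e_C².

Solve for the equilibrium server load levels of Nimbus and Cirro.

14, 22

Expanding Nimbus's payoff: 78e_N − e_Ce_N − 2e_N².
∂π/∂e_N = 78 − e_C − 4e_N = 0, so e_N = 19.5 − 0.25e_C.
Likewise for Cirro: e_C = 80/3 − (1/3)e_N.
Substituting the second reaction function into the first: e_N = 19.5 − 0.25(80/3 − (1/3)e_N), which gives (11/12)e_N = 77/6 ⇒ e_N = 14.
Then e_C = 80/3 − (1/3)·14 = 22.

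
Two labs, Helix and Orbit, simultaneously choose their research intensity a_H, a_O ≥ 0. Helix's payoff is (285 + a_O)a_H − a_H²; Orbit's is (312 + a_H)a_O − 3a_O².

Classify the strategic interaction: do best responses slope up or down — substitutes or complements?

strategic complements

Expanding Helix's payoff: 285a_H + a_Oa_H − a_H².
∂π/∂a_H = 285 + a_O − 2a_H = 0, so a_H = 142.5 + 0.5a_O.
The best-response slope da_H/da_O = 0.5 > 0: the reaction function is upward-sloping, so the choices are strategic complements.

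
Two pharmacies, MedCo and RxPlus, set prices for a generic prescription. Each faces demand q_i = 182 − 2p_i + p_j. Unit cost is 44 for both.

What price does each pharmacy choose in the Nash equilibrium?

MedCo's profit: π = (p_{MedCo} − 44)(182 − 2p_{MedCo} + p_{RxPlus}).
∂π/∂p_{MedCo} = 270 − 4p_{MedCo} + p_{RxPlus} = 0 ⇒ p_{MedCo} = 67.5 + 0.25p_{RxPlus}.
Setting p_{MedCo} = p_{RxPlus} in the reaction function: p_{MedCo} = 67.5 + 0.25p_{MedCo}, so p_{MedCo} = 67.5 / 0.75 = 90.

90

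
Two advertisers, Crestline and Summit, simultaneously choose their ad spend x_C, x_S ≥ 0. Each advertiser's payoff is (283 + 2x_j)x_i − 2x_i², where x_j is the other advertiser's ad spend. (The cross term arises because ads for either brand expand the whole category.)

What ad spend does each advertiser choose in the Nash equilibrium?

141.5

Crestline's payoff is (283 + 2x_S)x_C − 2x_C².
∂π/∂x_C = 283 + 2x_S − 4x_C = 0, so x_C = 70.75 + 0.5x_S.
The game is symmetric, so in equilibrium x_S = x_C: the reaction function gives 0.5x_C = 70.75, hence x_C = 141.5.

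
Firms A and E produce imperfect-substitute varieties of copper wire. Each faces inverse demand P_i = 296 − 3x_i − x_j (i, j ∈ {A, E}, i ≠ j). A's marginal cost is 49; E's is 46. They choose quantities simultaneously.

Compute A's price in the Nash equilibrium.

Firm A's profit: π = x_A(296 − 3x_A − x_E) − 49x_A.
∂π/∂x_A = 247 − 6x_A − x_E = 0 ⇒ x_A = 247/6 − (1/6)x_E.
Similarly x_E = 125/3 − (1/6)x_A.
Substituting the second reaction function into the first: x_A = 247/6 − (1/6)(125/3 − (1/6)x_A), which gives (35/36)x_A = 308/9 ⇒ x_A = 35.2.
Then x_E = 125/3 − (1/6)·35.2 = 35.8.
P_A = 296 − 3·35.2 − 35.8 = 154.6.

154.6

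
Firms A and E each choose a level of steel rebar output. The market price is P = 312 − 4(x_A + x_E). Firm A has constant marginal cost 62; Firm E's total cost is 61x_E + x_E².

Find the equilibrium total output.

39.125

Firm A's profit: π = x_A(312 − 4(x_A + x_E)) − 62x_A.
∂π/∂x_A = 250 − 8x_A − 4x_E = 0, so x_A = 31.25 − 0.5x_E.
For E: ∂π/∂x_E = 251 − 10x_E − 4x_A = 0 ⇒ x_E = 25.1 − 0.4x_A.
Substituting the second reaction function into the first: x_A = 31.25 − 0.5(25.1 − 0.4x_A), which gives 0.8x_A = 18.7 ⇒ x_A = 23.375.
Then x_E = 25.1 − 0.4·23.375 = 15.75.
Total output: 23.375 + 15.75 = 39.125.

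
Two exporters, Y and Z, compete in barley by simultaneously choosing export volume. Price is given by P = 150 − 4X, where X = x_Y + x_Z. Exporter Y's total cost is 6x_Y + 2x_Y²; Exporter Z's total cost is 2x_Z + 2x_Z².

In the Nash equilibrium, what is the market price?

Exporter Y's profit: π = x_Y(150 − 4(x_Y + x_Z)) − 6x_Y − 2x_Y².
∂π/∂x_Y = 144 − 12x_Y − 4x_Z = 0, so x_Y = 12 − (1/3)x_Z.
By the same steps for Z: x_Z = 37/3 − (1/3)x_Y.
Plugging x_Z into Y's best response: x_Y = 12 − (1/3)(37/3 − (1/3)x_Y) ⇒ (8/9)x_Y = 71/9, so x_Y = 8.875.
Then x_Z = 37/3 − (1/3)·8.875 = 9.375.
Equilibrium price: P = 150 − 4·18.25 = 77.

77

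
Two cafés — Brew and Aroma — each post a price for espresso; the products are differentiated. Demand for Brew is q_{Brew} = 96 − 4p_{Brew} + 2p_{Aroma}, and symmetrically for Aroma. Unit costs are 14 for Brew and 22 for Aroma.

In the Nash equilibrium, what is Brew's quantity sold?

Brew's profit: π = (p_{Brew} − 14)(96 − 4p_{Brew} + 2p_{Aroma}).
∂π/∂p_{Brew} = 152 − 8p_{Brew} + 2p_{Aroma} = 0 ⇒ p_{Brew} = 19 + 0.25p_{Aroma}.
Similarly p_{Aroma} = 23 + 0.25p_{Brew}.
Substituting the second reaction function into the first: p_{Brew} = 19 + 0.25(23 + 0.25p_{Brew}), which gives 0.9375p_{Brew} = 24.75 ⇒ p_{Brew} = 26.4.
Then p_{Aroma} = 23 + 0.25·26.4 = 29.6.
q_{Brew} = 96 − 4·26.4 + 2·29.6 = 49.6.

49.6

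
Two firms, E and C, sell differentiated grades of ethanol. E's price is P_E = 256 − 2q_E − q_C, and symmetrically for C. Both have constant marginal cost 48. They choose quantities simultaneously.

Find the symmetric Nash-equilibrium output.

41.6

Firm E's profit: π = q_E(256 − 2q_E − q_C) − 48q_E.
∂π/∂q_E = 208 − 4q_E − q_C = 0 ⇒ q_E = 52 − 0.25q_C.
Setting q_E = q_C in the reaction function: q_E = 52 − 0.25q_E, so q_E = 52 / 1.25 = 41.6.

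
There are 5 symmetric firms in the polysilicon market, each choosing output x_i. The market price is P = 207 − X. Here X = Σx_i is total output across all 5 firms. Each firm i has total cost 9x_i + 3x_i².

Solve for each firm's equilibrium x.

16.5

A representative firm's profit is π_i = x_i(207 − X) − 9x_i − 3x_i², with X = x_i + Σ_{j≠i} x_j.
First-order condition: 198 − 8x_i − Σ_{j≠i} x_j = 0.
In a symmetric equilibrium every firm chooses the same x, so Σ_{j≠i} x_j = 4x. The condition becomes 198 − 12x = 0, giving x = 198/12 = 16.5.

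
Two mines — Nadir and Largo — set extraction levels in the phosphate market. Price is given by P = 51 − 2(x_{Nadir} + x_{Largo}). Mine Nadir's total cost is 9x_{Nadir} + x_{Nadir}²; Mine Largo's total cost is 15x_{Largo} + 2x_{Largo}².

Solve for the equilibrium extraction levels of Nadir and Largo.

Mine Nadir's profit: π = x_{Nadir}(51 − 2(x_{Nadir} + x_{Largo})) − 9x_{Nadir} − x_{Nadir}².
∂π/∂x_{Nadir} = 42 − 6x_{Nadir} − 2x_{Largo} = 0, so x_{Nadir} = 7 − (1/3)x_{Largo}.
For Largo: ∂π/∂x_{Largo} = 36 − 8x_{Largo} − 2x_{Nadir} = 0 ⇒ x_{Largo} = 4.5 − 0.25x_{Nadir}.
Solving the two reaction functions simultaneously: (1 − (−1/3)(−0.25))x_{Nadir} = 7 − (1/3)·4.5, so (11/12)x_{Nadir} = 5.5 and x_{Nadir} = 6.
Then x_{Largo} = 4.5 − 0.25·6 = 3.

6, 3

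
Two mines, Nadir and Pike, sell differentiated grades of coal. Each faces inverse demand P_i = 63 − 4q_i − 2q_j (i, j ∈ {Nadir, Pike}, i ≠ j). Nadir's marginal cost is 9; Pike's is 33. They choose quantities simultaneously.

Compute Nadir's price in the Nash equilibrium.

33.8

Mine Nadir's profit: π = q_{Nadir}(63 − 4q_{Nadir} − 2q_{Pike}) − 9q_{Nadir}.
∂π/∂q_{Nadir} = 54 − 8q_{Nadir} − 2q_{Pike} = 0 ⇒ q_{Nadir} = 6.75 − 0.25q_{Pike}.
Similarly q_{Pike} = 3.75 − 0.25q_{Nadir}.
Plugging q_{Pike} into Nadir's best response: q_{Nadir} = 6.75 − 0.25(3.75 − 0.25q_{Nadir}) ⇒ 0.9375q_{Nadir} = 5.8125, so q_{Nadir} = 6.2.
Then q_{Pike} = 3.75 − 0.25·6.2 = 2.2.
P_{Nadir} = 63 − 4·6.2 − 2·2.2 = 33.8.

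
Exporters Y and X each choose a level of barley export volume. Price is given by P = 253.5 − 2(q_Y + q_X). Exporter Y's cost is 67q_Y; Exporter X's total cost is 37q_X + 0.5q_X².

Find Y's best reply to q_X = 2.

Exporter Y's profit: π = q_Y(253.5 − 2(q_Y + q_X)) − 67q_Y.
∂π/∂q_Y = 186.5 − 4q_Y − 2q_X = 0, so q_Y = 46.625 − 0.5q_X.
At q_X = 2: q_Y = 46.625 − 0.5·2 = 45.625.

45.625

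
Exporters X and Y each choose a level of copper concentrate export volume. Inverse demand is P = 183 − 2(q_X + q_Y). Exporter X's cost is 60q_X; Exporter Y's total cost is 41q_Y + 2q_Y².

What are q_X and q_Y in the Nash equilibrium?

Exporter X's profit: π = q_X(183 − 2(q_X + q_Y)) − 60q_X.
∂π/∂q_X = 123 − 4q_X − 2q_Y = 0, so q_X = 30.75 − 0.5q_Y.
For Y: ∂π/∂q_Y = 142 − 8q_Y − 2q_X = 0 ⇒ q_Y = 17.75 − 0.25q_X.
Substituting the second reaction function into the first: q_X = 30.75 − 0.5(17.75 − 0.25q_X), which gives 0.875q_X = 21.875 ⇒ q_X = 25.
Then q_Y = 17.75 − 0.25·25 = 11.5.

25, 11.5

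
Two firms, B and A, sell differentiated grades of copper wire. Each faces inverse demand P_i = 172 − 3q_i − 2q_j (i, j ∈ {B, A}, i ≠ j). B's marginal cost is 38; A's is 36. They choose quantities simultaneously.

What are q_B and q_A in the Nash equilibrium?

16.625, 17.125

Firm B's profit: π = q_B(172 − 3q_B − 2q_A) − 38q_B.
∂π/∂q_B = 134 − 6q_B − 2q_A = 0 ⇒ q_B = 67/3 − (1/3)q_A.
Similarly q_A = 68/3 − (1/3)q_B.
Plugging q_A into B's best response: q_B = 67/3 − (1/3)(68/3 − (1/3)q_B) ⇒ (8/9)q_B = 133/9, so q_B = 16.625.
Then q_A = 68/3 − (1/3)·16.625 = 17.125.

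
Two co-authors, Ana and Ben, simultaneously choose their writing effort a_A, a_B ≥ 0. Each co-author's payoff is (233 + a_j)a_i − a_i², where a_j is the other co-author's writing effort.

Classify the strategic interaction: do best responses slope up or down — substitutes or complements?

Ana's payoff is (233 + a_B)a_A − a_A².
∂π/∂a_A = 233 + a_B − 2a_A = 0, so a_A = 116.5 + 0.5a_B.
The best-response slope da_A/da_B = 0.5 > 0: the reaction function is upward-sloping, so the choices are strategic complements.

strategic complements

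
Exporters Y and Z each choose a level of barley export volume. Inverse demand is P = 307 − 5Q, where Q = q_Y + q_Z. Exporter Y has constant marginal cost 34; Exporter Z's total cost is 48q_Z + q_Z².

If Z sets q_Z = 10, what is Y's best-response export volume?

Exporter Y's profit: π = q_Y(307 − 5(q_Y + q_Z)) − 34q_Y.
∂π/∂q_Y = 273 − 10q_Y − 5q_Z = 0, so q_Y = 27.3 − 0.5q_Z.
At q_Z = 10: q_Y = 27.3 − 0.5·10 = 22.3.

22.3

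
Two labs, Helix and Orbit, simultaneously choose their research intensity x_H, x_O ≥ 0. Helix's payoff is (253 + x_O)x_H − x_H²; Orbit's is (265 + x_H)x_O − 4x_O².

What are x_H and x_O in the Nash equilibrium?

152.6, 52.2

Expanding Helix's payoff: 253x_H + x_Ox_H − x_H².
∂π/∂x_H = 253 + x_O − 2x_H = 0, so x_H = 126.5 + 0.5x_O.
Likewise for Orbit: x_O = 33.125 + 0.125x_H.
Solving the two reaction functions simultaneously: (1 − (0.5)(0.125))x_H = 126.5 + 0.5·33.125, so 0.9375x_H = 143.0625 and x_H = 152.6.
Then x_O = 33.125 + 0.125·152.6 = 52.2.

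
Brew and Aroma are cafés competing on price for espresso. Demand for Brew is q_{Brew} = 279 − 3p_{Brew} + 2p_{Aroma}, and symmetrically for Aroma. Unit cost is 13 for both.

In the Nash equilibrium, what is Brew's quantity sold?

Brew's profit: π = (p_{Brew} − 13)(279 − 3p_{Brew} + 2p_{Aroma}).
∂π/∂p_{Brew} = 318 − 6p_{Brew} + 2p_{Aroma} = 0 ⇒ p_{Brew} = 53 + (1/3)p_{Aroma}.
The game is symmetric, so in equilibrium p_{Aroma} = p_{Brew}: the reaction function gives (2/3)p_{Brew} = 53, hence p_{Brew} = 79.5.
q_{Brew} = 279 − 3·79.5 + 2·79.5 = 199.5.

199.5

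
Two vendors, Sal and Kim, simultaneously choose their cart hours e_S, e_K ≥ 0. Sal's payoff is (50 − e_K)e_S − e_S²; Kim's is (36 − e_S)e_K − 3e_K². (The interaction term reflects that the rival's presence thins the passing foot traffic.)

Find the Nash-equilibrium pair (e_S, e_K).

Expanding Sal's payoff: 50e_S − e_Ke_S − e_S².
∂π/∂e_S = 50 − e_K − 2e_S = 0, so e_S = 25 − 0.5e_K.
Likewise for Kim: e_K = 6 − (1/6)e_S.
Solving the two reaction functions simultaneously: (1 − (−0.5)(−1/6))e_S = 25 − 0.5·6, so (11/12)e_S = 22 and e_S = 24.
Then e_K = 6 − (1/6)·24 = 2.

24, 2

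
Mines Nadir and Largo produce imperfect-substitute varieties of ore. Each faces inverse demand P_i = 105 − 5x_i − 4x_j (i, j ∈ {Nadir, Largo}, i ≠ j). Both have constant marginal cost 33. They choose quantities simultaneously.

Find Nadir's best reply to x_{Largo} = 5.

5.2

Mine Nadir's profit: π = x_{Nadir}(105 − 5x_{Nadir} − 4x_{Largo}) − 33x_{Nadir}.
∂π/∂x_{Nadir} = 72 − 10x_{Nadir} − 4x_{Largo} = 0 ⇒ x_{Nadir} = 7.2 − 0.4x_{Largo}.
At x_{Largo} = 5: x_{Nadir} = 7.2 − 0.4·5 = 5.2.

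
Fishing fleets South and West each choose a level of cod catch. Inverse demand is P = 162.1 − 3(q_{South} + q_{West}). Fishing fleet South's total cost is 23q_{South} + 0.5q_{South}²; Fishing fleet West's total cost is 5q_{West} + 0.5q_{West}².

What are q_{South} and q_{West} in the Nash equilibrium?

Fishing fleet South's profit: π = q_{South}(162.1 − 3(q_{South} + q_{West})) − 23q_{South} − 0.5q_{South}².
∂π/∂q_{South} = 139.1 − 7q_{South} − 3q_{West} = 0, so q_{South} = 1391/70 − (3/7)q_{West}.
By the same steps for West: q_{West} = 1571/70 − (3/7)q_{South}.
Solving the two reaction functions simultaneously: (1 − (−3/7)(−3/7))q_{South} = 1391/70 − (3/7)·(1571/70), so (40/49)q_{South} = 2512/245 and q_{South} = 12.56.
Then q_{West} = 1571/70 − (3/7)·12.56 = 17.06.

12.56, 17.06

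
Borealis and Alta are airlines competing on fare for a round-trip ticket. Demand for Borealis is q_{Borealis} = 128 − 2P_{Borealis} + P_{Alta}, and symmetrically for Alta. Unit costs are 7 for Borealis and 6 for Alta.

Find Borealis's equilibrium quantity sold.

80.4

Borealis's profit: π = (P_{Borealis} − 7)(128 − 2P_{Borealis} + P_{Alta}).
∂π/∂P_{Borealis} = 142 − 4P_{Borealis} + P_{Alta} = 0 ⇒ P_{Borealis} = 35.5 + 0.25P_{Alta}.
Similarly P_{Alta} = 35 + 0.25P_{Borealis}.
Plugging P_{Alta} into Borealis's best response: P_{Borealis} = 35.5 + 0.25(35 + 0.25P_{Borealis}) ⇒ 0.9375P_{Borealis} = 44.25, so P_{Borealis} = 47.2.
Then P_{Alta} = 35 + 0.25·47.2 = 46.8.
q_{Borealis} = 128 − 2·47.2 + 46.8 = 80.4.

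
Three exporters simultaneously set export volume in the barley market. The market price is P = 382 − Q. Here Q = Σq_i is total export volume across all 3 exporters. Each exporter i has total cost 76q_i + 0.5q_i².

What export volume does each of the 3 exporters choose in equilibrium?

A representative exporter's profit is π_i = q_i(382 − Q) − 76q_i − 0.5q_i², with Q = q_i + Σ_{j≠i} q_j.
First-order condition: 306 − 3q_i − Σ_{j≠i} q_j = 0.
In a symmetric equilibrium every exporter chooses the same q, so Σ_{j≠i} q_j = 2q. The condition becomes 306 − 5q = 0, giving q = 306/5 = 61.2.

61.2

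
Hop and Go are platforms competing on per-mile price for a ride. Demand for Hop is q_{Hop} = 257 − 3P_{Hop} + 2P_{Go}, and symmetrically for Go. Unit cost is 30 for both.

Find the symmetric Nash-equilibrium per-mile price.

86.75

Hop's profit: π = (P_{Hop} − 30)(257 − 3P_{Hop} + 2P_{Go}).
∂π/∂P_{Hop} = 347 − 6P_{Hop} + 2P_{Go} = 0 ⇒ P_{Hop} = 347/6 + (1/3)P_{Go}.
The game is symmetric, so in equilibrium P_{Go} = P_{Hop}: the reaction function gives (2/3)P_{Hop} = 347/6, hence P_{Hop} = 86.75.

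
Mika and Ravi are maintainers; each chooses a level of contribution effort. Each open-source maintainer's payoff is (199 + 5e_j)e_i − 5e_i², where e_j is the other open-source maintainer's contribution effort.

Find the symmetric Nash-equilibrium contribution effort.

39.8

Mika's payoff is (199 + 5e_R)e_M − 5e_M².
∂π/∂e_M = 199 + 5e_R − 10e_M = 0, so e_M = 19.9 + 0.5e_R.
The game is symmetric, so in equilibrium e_R = e_M: the reaction function gives 0.5e_M = 19.9, hence e_M = 39.8.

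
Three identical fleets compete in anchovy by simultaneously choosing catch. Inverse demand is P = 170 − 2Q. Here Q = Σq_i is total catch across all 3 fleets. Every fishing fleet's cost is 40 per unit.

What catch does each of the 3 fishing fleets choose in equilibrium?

16.25

A representative fishing fleet's profit is π_i = q_i(170 − 2Q) − 40q_i, with Q = q_i + Σ_{j≠i} q_j.
First-order condition: 130 − 4q_i − 2Σ_{j≠i} q_j = 0.
In a symmetric equilibrium every fishing fleet chooses the same q, so Σ_{j≠i} q_j = 2q. The condition becomes 130 − 8q = 0, giving q = 130/8 = 16.25.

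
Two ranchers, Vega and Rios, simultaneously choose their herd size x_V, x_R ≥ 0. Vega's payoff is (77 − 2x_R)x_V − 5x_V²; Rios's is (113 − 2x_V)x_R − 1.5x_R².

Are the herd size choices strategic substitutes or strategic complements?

Expanding Vega's payoff: 77x_V − 2x_Rx_V − 5x_V².
∂π/∂x_V = 77 − 2x_R − 10x_V = 0, so x_V = 7.7 − 0.2x_R.
The best-response slope dx_V/dx_R = −0.2 < 0: the reaction function is downward-sloping, so the choices are strategic substitutes.

strategic substitutes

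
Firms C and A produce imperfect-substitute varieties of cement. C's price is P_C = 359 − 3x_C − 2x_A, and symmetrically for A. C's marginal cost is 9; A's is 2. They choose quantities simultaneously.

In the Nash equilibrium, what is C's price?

138.9375

Firm C's profit: π = x_C(359 − 3x_C − 2x_A) − 9x_C.
∂π/∂x_C = 350 − 6x_C − 2x_A = 0 ⇒ x_C = 175/3 − (1/3)x_A.
Similarly x_A = 59.5 − (1/3)x_C.
Plugging x_A into C's best response: x_C = 175/3 − (1/3)(59.5 − (1/3)x_C) ⇒ (8/9)x_C = 38.5, so x_C = 43.3125.
Then x_A = 59.5 − (1/3)·43.3125 = 45.0625.
P_C = 359 − 3·43.3125 − 2·45.0625 = 138.9375.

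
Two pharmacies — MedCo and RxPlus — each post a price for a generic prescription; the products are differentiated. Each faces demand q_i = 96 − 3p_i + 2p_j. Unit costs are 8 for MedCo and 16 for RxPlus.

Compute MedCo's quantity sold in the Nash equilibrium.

MedCo's profit: π = (p_{MedCo} − 8)(96 − 3p_{MedCo} + 2p_{RxPlus}).
∂π/∂p_{MedCo} = 120 − 6p_{MedCo} + 2p_{RxPlus} = 0 ⇒ p_{MedCo} = 20 + (1/3)p_{RxPlus}.
Similarly p_{RxPlus} = 24 + (1/3)p_{MedCo}.
Solving the two reaction functions simultaneously: (1 − (1/3)(1/3))p_{MedCo} = 20 + (1/3)·24, so (8/9)p_{MedCo} = 28 and p_{MedCo} = 31.5.
Then p_{RxPlus} = 24 + (1/3)·31.5 = 34.5.
q_{MedCo} = 96 − 3·31.5 + 2·34.5 = 70.5.

70.5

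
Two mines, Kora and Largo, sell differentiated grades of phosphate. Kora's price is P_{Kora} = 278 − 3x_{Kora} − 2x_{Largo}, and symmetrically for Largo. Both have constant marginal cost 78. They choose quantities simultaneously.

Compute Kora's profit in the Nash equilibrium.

1875

Mine Kora's profit: π = x_{Kora}(278 − 3x_{Kora} − 2x_{Largo}) − 78x_{Kora}.
∂π/∂x_{Kora} = 200 − 6x_{Kora} − 2x_{Largo} = 0 ⇒ x_{Kora} = 100/3 − (1/3)x_{Largo}.
By symmetry x_{Largo} = x_{Kora}; substituting into the reaction function, (4/3)x_{Kora} = 100/3 and x_{Kora} = 25.
P_{Kora} = 278 − 3·25 − 2·25 = 153.
Profit = (153 − 78)·25 = 1875.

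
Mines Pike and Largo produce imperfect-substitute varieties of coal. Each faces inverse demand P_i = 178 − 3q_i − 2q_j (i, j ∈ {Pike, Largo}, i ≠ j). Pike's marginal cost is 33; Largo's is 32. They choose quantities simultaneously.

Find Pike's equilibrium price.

87.1875

Mine Pike's profit: π = q_{Pike}(178 − 3q_{Pike} − 2q_{Largo}) − 33q_{Pike}.
∂π/∂q_{Pike} = 145 − 6q_{Pike} − 2q_{Largo} = 0 ⇒ q_{Pike} = 145/6 − (1/3)q_{Largo}.
Similarly q_{Largo} = 73/3 − (1/3)q_{Pike}.
Plugging q_{Largo} into Pike's best response: q_{Pike} = 145/6 − (1/3)(73/3 − (1/3)q_{Pike}) ⇒ (8/9)q_{Pike} = 289/18, so q_{Pike} = 18.0625.
Then q_{Largo} = 73/3 − (1/3)·18.0625 = 18.3125.
P_{Pike} = 178 − 3·18.0625 − 2·18.3125 = 87.1875.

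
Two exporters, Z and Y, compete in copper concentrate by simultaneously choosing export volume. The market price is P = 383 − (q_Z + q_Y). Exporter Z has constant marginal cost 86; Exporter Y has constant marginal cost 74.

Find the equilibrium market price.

181

Exporter Z's profit: π = q_Z(383 − (q_Z + q_Y)) − 86q_Z.
∂π/∂q_Z = 297 − 2q_Z − q_Y = 0, so q_Z = 148.5 − 0.5q_Y.
By the same steps for Y: q_Y = 154.5 − 0.5q_Z.
Solving the two reaction functions simultaneously: (1 − (−0.5)(−0.5))q_Z = 148.5 − 0.5·154.5, so 0.75q_Z = 71.25 and q_Z = 95.
Then q_Y = 154.5 − 0.5·95 = 107.
Equilibrium price: P = 383 − 202 = 181.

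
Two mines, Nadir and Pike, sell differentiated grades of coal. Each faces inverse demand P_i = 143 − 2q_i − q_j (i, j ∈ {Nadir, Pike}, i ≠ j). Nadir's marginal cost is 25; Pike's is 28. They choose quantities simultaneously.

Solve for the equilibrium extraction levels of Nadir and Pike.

Mine Nadir's profit: π = q_{Nadir}(143 − 2q_{Nadir} − q_{Pike}) − 25q_{Nadir}.
∂π/∂q_{Nadir} = 118 − 4q_{Nadir} − q_{Pike} = 0 ⇒ q_{Nadir} = 29.5 − 0.25q_{Pike}.
Similarly q_{Pike} = 28.75 − 0.25q_{Nadir}.
Solving the two reaction functions simultaneously: (1 − (−0.25)(−0.25))q_{Nadir} = 29.5 − 0.25·28.75, so 0.9375q_{Nadir} = 22.3125 and q_{Nadir} = 23.8.
Then q_{Pike} = 28.75 − 0.25·23.8 = 22.8.

23.8, 22.8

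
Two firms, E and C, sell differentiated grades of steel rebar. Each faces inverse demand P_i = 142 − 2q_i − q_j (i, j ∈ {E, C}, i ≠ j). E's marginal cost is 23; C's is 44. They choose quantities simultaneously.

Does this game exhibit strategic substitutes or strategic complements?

strategic substitutes

Firm E's profit: π = q_E(142 − 2q_E − q_C) − 23q_E.
∂π/∂q_E = 119 − 4q_E − q_C = 0 ⇒ q_E = 29.75 − 0.25q_C.
The best-response slope dq_E/dq_C = −0.25 < 0: the reaction function is downward-sloping, so the choices are strategic substitutes.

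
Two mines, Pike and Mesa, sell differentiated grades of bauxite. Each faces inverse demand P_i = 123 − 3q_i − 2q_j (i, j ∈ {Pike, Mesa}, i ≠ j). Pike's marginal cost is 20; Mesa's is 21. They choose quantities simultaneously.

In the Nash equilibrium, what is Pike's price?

58.8125

Mine Pike's profit: π = q_{Pike}(123 − 3q_{Pike} − 2q_{Mesa}) − 20q_{Pike}.
∂π/∂q_{Pike} = 103 − 6q_{Pike} − 2q_{Mesa} = 0 ⇒ q_{Pike} = 103/6 − (1/3)q_{Mesa}.
Similarly q_{Mesa} = 17 − (1/3)q_{Pike}.
Substituting the second reaction function into the first: q_{Pike} = 103/6 − (1/3)(17 − (1/3)q_{Pike}), which gives (8/9)q_{Pike} = 11.5 ⇒ q_{Pike} = 12.9375.
Then q_{Mesa} = 17 − (1/3)·12.9375 = 12.6875.
P_{Pike} = 123 − 3·12.9375 − 2·12.6875 = 58.8125.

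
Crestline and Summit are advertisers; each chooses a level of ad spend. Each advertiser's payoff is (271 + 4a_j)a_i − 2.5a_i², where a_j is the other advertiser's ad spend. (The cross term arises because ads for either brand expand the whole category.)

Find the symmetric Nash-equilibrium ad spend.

Crestline's payoff is (271 + 4a_S)a_C − 2.5a_C².
∂π/∂a_C = 271 + 4a_S − 5a_C = 0, so a_C = 54.2 + 0.8a_S.
By symmetry a_S = a_C; substituting into the reaction function, 0.2a_C = 54.2 and a_C = 271.

271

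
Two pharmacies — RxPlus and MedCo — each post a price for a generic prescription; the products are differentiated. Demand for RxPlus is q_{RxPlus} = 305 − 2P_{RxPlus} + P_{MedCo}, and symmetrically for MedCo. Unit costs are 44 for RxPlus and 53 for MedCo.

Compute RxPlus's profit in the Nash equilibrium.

RxPlus's profit: π = (P_{RxPlus} − 44)(305 − 2P_{RxPlus} + P_{MedCo}).
∂π/∂P_{RxPlus} = 393 − 4P_{RxPlus} + P_{MedCo} = 0 ⇒ P_{RxPlus} = 98.25 + 0.25P_{MedCo}.
Similarly P_{MedCo} = 102.75 + 0.25P_{RxPlus}.
Plugging P_{MedCo} into RxPlus's best response: P_{RxPlus} = 98.25 + 0.25(102.75 + 0.25P_{RxPlus}) ⇒ 0.9375P_{RxPlus} = 123.9375, so P_{RxPlus} = 132.2.
Then P_{MedCo} = 102.75 + 0.25·132.2 = 135.8.
q_{RxPlus} = 305 − 2·132.2 + 135.8 = 176.4.
Profit = (132.2 − 44)·176.4 = 15558.48.

15558.48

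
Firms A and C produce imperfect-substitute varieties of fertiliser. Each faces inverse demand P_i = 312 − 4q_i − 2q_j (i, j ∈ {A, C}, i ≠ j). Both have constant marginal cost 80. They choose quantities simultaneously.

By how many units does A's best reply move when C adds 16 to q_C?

Firm A's profit: π = q_A(312 − 4q_A − 2q_C) − 80q_A.
∂π/∂q_A = 232 − 8q_A − 2q_C = 0 ⇒ q_A = 29 − 0.25q_C.
The reaction-function slope is −0.25, so a 16-unit rise in q_C moves q_A by −0.25 × 16 = −4. A's best response falls — the actions are strategic substitutes.

-4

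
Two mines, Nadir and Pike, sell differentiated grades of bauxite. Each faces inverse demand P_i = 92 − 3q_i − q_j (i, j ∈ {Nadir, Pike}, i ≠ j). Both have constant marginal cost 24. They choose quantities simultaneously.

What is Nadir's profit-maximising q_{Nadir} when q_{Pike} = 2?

Mine Nadir's profit: π = q_{Nadir}(92 − 3q_{Nadir} − q_{Pike}) − 24q_{Nadir}.
∂π/∂q_{Nadir} = 68 − 6q_{Nadir} − q_{Pike} = 0 ⇒ q_{Nadir} = 34/3 − (1/6)q_{Pike}.
At q_{Pike} = 2: q_{Nadir} = 34/3 − (1/6)·2 = 11.

11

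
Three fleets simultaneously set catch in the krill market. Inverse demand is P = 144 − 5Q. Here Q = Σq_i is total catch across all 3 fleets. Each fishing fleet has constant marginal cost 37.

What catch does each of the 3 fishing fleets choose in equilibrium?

A representative fishing fleet's profit is π_i = q_i(144 − 5Q) − 37q_i, with Q = q_i + Σ_{j≠i} q_j.
First-order condition: 107 − 10q_i − 5Σ_{j≠i} q_j = 0.
In a symmetric equilibrium every fishing fleet chooses the same q, so Σ_{j≠i} q_j = 2q. The condition becomes 107 − 20q = 0, giving q = 107/20 = 5.35.

5.35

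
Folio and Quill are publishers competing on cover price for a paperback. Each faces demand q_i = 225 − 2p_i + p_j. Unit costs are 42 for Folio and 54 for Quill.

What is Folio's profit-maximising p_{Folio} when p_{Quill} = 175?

Folio's profit: π = (p_{Folio} − 42)(225 − 2p_{Folio} + p_{Quill}).
∂π/∂p_{Folio} = 309 − 4p_{Folio} + p_{Quill} = 0 ⇒ p_{Folio} = 77.25 + 0.25p_{Quill}.
At p_{Quill} = 175: p_{Folio} = 77.25 + 0.25·175 = 121.

121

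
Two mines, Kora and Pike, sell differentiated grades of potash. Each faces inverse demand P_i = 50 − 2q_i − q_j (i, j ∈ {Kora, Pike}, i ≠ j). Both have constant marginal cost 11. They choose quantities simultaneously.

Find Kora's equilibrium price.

26.6

Mine Kora's profit: π = q_{Kora}(50 − 2q_{Kora} − q_{Pike}) − 11q_{Kora}.
∂π/∂q_{Kora} = 39 − 4q_{Kora} − q_{Pike} = 0 ⇒ q_{Kora} = 9.75 − 0.25q_{Pike}.
The game is symmetric, so in equilibrium q_{Pike} = q_{Kora}: the reaction function gives 1.25q_{Kora} = 9.75, hence q_{Kora} = 7.8.
P_{Kora} = 50 − 2·7.8 − 7.8 = 26.6.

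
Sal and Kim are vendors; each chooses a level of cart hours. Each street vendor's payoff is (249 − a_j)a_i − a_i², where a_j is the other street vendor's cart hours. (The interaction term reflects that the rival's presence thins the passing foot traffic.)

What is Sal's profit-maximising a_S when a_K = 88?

80.5

Sal's payoff is (249 − a_K)a_S − a_S².
∂π/∂a_S = 249 − a_K − 2a_S = 0, so a_S = 124.5 − 0.5a_K.
At a_K = 88: a_S = 124.5 − 0.5·88 = 80.5.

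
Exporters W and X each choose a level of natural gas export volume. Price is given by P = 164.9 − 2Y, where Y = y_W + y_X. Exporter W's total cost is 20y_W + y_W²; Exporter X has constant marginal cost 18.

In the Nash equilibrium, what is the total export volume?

43.87

Exporter W's profit: π = y_W(164.9 − 2(y_W + y_X)) − 20y_W − y_W².
∂π/∂y_W = 144.9 − 6y_W − 2y_X = 0, so y_W = 24.15 − (1/3)y_X.
For X: ∂π/∂y_X = 146.9 − 4y_X − 2y_W = 0 ⇒ y_X = 36.725 − 0.5y_W.
Substituting the second reaction function into the first: y_W = 24.15 − (1/3)(36.725 − 0.5y_W), which gives (5/6)y_W = 1429/120 ⇒ y_W = 14.29.
Then y_X = 36.725 − 0.5·14.29 = 29.58.
Total export volume: 14.29 + 29.58 = 43.87.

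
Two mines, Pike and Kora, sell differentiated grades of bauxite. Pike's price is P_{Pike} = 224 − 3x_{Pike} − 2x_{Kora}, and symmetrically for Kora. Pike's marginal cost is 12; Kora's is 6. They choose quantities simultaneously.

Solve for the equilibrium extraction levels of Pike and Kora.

Mine Pike's profit: π = x_{Pike}(224 − 3x_{Pike} − 2x_{Kora}) − 12x_{Pike}.
∂π/∂x_{Pike} = 212 − 6x_{Pike} − 2x_{Kora} = 0 ⇒ x_{Pike} = 106/3 − (1/3)x_{Kora}.
Similarly x_{Kora} = 109/3 − (1/3)x_{Pike}.
Substituting the second reaction function into the first: x_{Pike} = 106/3 − (1/3)(109/3 − (1/3)x_{Pike}), which gives (8/9)x_{Pike} = 209/9 ⇒ x_{Pike} = 26.125.
Then x_{Kora} = 109/3 − (1/3)·26.125 = 27.625.

26.125, 27.625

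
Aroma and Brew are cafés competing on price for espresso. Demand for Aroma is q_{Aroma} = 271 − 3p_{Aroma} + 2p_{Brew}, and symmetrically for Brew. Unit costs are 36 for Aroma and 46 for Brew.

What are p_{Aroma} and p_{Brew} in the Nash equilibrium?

Aroma's profit: π = (p_{Aroma} − 36)(271 − 3p_{Aroma} + 2p_{Brew}).
∂π/∂p_{Aroma} = 379 − 6p_{Aroma} + 2p_{Brew} = 0 ⇒ p_{Aroma} = 379/6 + (1/3)p_{Brew}.
Similarly p_{Brew} = 409/6 + (1/3)p_{Aroma}.
Plugging p_{Brew} into Aroma's best response: p_{Aroma} = 379/6 + (1/3)(409/6 + (1/3)p_{Aroma}) ⇒ (8/9)p_{Aroma} = 773/9, so p_{Aroma} = 96.625.
Then p_{Brew} = 409/6 + (1/3)·96.625 = 100.375.

96.625, 100.375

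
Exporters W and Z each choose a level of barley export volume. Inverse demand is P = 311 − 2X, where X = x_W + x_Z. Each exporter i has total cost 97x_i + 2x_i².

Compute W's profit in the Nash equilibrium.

Exporter W's profit: π = x_W(311 − 2(x_W + x_Z)) − 97x_W − 2x_W².
∂π/∂x_W = 214 − 8x_W − 2x_Z = 0, so x_W = 26.75 − 0.25x_Z.
Setting x_W = x_Z in the reaction function: x_W = 26.75 − 0.25x_W, so x_W = 26.75 / 1.25 = 21.4.
Price P = 311 − 2·42.8 = 225.4.
W's profit: (225.4 − 97)·21.4 − 2(21.4)² = 1831.84.

1831.84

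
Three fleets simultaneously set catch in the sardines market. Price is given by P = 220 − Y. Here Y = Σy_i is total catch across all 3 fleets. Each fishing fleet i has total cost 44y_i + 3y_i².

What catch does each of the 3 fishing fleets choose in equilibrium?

17.6

A representative fishing fleet's profit is π_i = y_i(220 − Y) − 44y_i − 3y_i², with Y = y_i + Σ_{j≠i} y_j.
First-order condition: 176 − 8y_i − Σ_{j≠i} y_j = 0.
Imposing symmetry (y_j = y for all j) turns Σ_{j≠i} y_j into 2y, so 176 = 10y and y = 17.6.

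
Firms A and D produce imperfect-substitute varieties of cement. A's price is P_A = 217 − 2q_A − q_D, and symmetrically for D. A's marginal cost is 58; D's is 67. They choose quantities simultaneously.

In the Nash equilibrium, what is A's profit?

2099.52

Firm A's profit: π = q_A(217 − 2q_A − q_D) − 58q_A.
∂π/∂q_A = 159 − 4q_A − q_D = 0 ⇒ q_A = 39.75 − 0.25q_D.
Similarly q_D = 37.5 − 0.25q_A.
Substituting the second reaction function into the first: q_A = 39.75 − 0.25(37.5 − 0.25q_A), which gives 0.9375q_A = 30.375 ⇒ q_A = 32.4.
Then q_D = 37.5 − 0.25·32.4 = 29.4.
P_A = 217 − 2·32.4 − 29.4 = 122.8.
Profit = (122.8 − 58)·32.4 = 2099.52.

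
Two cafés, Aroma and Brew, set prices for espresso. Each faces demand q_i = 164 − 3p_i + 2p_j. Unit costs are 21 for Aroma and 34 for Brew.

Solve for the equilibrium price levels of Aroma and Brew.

Aroma's profit: π = (p_{Aroma} − 21)(164 − 3p_{Aroma} + 2p_{Brew}).
∂π/∂p_{Aroma} = 227 − 6p_{Aroma} + 2p_{Brew} = 0 ⇒ p_{Aroma} = 227/6 + (1/3)p_{Brew}.
Similarly p_{Brew} = 133/3 + (1/3)p_{Aroma}.
Substituting the second reaction function into the first: p_{Aroma} = 227/6 + (1/3)(133/3 + (1/3)p_{Aroma}), which gives (8/9)p_{Aroma} = 947/18 ⇒ p_{Aroma} = 59.1875.
Then p_{Brew} = 133/3 + (1/3)·59.1875 = 64.0625.

59.1875, 64.0625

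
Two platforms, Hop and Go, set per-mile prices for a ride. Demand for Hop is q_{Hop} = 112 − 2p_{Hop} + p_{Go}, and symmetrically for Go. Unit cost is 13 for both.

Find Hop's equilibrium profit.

2178

Hop's profit: π = (p_{Hop} − 13)(112 − 2p_{Hop} + p_{Go}).
∂π/∂p_{Hop} = 138 − 4p_{Hop} + p_{Go} = 0 ⇒ p_{Hop} = 34.5 + 0.25p_{Go}.
The game is symmetric, so in equilibrium p_{Go} = p_{Hop}: the reaction function gives 0.75p_{Hop} = 34.5, hence p_{Hop} = 46.
q_{Hop} = 112 − 2·46 + 46 = 66.
Profit = (46 − 13)·66 = 2178.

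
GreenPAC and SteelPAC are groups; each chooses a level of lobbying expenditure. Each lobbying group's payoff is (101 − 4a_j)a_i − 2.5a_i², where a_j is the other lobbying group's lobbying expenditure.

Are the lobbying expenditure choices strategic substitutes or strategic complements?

GreenPAC's payoff is (101 − 4a_S)a_G − 2.5a_G².
∂π/∂a_G = 101 − 4a_S − 5a_G = 0, so a_G = 20.2 − 0.8a_S.
The best-response slope da_G/da_S = −0.8 < 0: the reaction function is downward-sloping, so the choices are strategic substitutes.

strategic substitutes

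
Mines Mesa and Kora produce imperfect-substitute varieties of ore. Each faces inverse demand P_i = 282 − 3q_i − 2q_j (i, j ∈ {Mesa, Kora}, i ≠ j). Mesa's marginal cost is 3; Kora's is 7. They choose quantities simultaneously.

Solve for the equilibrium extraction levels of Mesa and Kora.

35.125, 34.125

Mine Mesa's profit: π = q_{Mesa}(282 − 3q_{Mesa} − 2q_{Kora}) − 3q_{Mesa}.
∂π/∂q_{Mesa} = 279 − 6q_{Mesa} − 2q_{Kora} = 0 ⇒ q_{Mesa} = 46.5 − (1/3)q_{Kora}.
Similarly q_{Kora} = 275/6 − (1/3)q_{Mesa}.
Plugging q_{Kora} into Mesa's best response: q_{Mesa} = 46.5 − (1/3)(275/6 − (1/3)q_{Mesa}) ⇒ (8/9)q_{Mesa} = 281/9, so q_{Mesa} = 35.125.
Then q_{Kora} = 275/6 − (1/3)·35.125 = 34.125.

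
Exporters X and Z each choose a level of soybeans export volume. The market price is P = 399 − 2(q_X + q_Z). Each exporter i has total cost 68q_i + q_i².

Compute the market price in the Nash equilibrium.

Exporter X's profit: π = q_X(399 − 2(q_X + q_Z)) − 68q_X − q_X².
∂π/∂q_X = 331 − 6q_X − 2q_Z = 0, so q_X = 331/6 − (1/3)q_Z.
By symmetry q_Z = q_X; substituting into the reaction function, (4/3)q_X = 331/6 and q_X = 41.375.
Equilibrium price: P = 399 − 2·82.75 = 233.5.

233.5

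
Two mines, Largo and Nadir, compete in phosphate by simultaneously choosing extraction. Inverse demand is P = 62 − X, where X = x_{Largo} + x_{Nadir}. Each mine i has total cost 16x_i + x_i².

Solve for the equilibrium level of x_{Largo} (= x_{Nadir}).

9.2

Mine Largo's profit: π = x_{Largo}(62 − (x_{Largo} + x_{Nadir})) − 16x_{Largo} − x_{Largo}².
∂π/∂x_{Largo} = 46 − 4x_{Largo} − x_{Nadir} = 0, so x_{Largo} = 11.5 − 0.25x_{Nadir}.
By symmetry x_{Nadir} = x_{Largo}; substituting into the reaction function, 1.25x_{Largo} = 11.5 and x_{Largo} = 9.2.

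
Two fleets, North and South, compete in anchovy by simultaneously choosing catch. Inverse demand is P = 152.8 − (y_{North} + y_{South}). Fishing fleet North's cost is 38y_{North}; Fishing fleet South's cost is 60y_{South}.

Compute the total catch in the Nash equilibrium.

69.2

Fishing fleet North's profit: π = y_{North}(152.8 − (y_{North} + y_{South})) − 38y_{North}.
∂π/∂y_{North} = 114.8 − 2y_{North} − y_{South} = 0, so y_{North} = 57.4 − 0.5y_{South}.
By the same steps for South: y_{South} = 46.4 − 0.5y_{North}.
Substituting the second reaction function into the first: y_{North} = 57.4 − 0.5(46.4 − 0.5y_{North}), which gives 0.75y_{North} = 34.2 ⇒ y_{North} = 45.6.
Then y_{South} = 46.4 − 0.5·45.6 = 23.6.
Total catch: 45.6 + 23.6 = 69.2.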